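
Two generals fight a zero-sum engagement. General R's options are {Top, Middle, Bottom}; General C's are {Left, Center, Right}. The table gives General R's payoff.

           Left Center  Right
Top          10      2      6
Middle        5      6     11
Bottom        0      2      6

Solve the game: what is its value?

50/9

Row minima: Top → 2, Middle → 5, Bottom → 0; maximin = 5.
Column maxima: Left → 10, Center → 6, Right → 11; minimax = 6.
5 ≠ 6, so there is no saddle point; optimal play is mixed.
Bottom is strictly dominated by Middle, so General R never plays it.
Right is strictly dominated by Center (it gives General R strictly more in every row), so General C never plays it.
On the remaining 2×2 (Top, Middle vs Left, Center):
Let General R play Top with probability p. Expected payoff against Left: 10p + 5(1−p) = 5p + 5; against Center: 2p + 6(1−p) = −4p + 6.
Setting these equal: 5p + 5 = −4p + 6 ⇒ 9p = 1 ⇒ p = 1/9, and the value is (5)·(1/9) + 5 = 50/9.
For General C: with q = P(Left), equating Top's and Middle's payoffs gives 8q + 2 = −q + 6 ⇒ q = 4/9.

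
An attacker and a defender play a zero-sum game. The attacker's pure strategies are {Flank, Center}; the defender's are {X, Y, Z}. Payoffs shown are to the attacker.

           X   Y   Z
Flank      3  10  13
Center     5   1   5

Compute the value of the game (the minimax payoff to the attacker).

47/11

Row minima: Flank → 3, Center → 1; maximin = 3.
Column maxima: X → 5, Y → 10, Z → 13; minimax = 5.
3 ≠ 5, so there is no saddle point; optimal play is mixed.
Z is strictly dominated by Y (it gives the attacker strictly more in every row), so the defender never plays it.
On the remaining 2×2 (Flank, Center vs X, Y):
Let the attacker play Flank with probability p. Expected payoff against X: 3p + 5(1−p) = −2p + 5; against Y: 10p + 1(1−p) = 9p + 1.
Setting these equal: −2p + 5 = 9p + 1 ⇒ −11p = -4 ⇒ p = 4/11, and the value is (-2)·(4/11) + 5 = 47/11.
For the defender: with q = P(X), equating Flank's and Center's payoffs gives −7q + 10 = 4q + 1 ⇒ q = 9/11.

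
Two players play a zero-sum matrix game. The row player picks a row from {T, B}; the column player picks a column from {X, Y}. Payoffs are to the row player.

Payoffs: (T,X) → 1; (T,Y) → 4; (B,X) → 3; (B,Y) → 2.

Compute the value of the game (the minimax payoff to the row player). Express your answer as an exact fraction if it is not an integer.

5/2

Row minima: T → 1, B → 2; maximin = 2.
Column maxima: X → 3, Y → 4; minimax = 3.
2 ≠ 3, so there is no saddle point; optimal play is mixed.
Let the row player play T with probability p. Expected payoff against X: 1p + 3(1−p) = −2p + 3; against Y: 4p + 2(1−p) = 2p + 2.
Setting these equal: −2p + 3 = 2p + 2 ⇒ −4p = -1 ⇒ p = 1/4, and the value is (-2)·(1/4) + 3 = 5/2.
For the column player: with q = P(X), equating T's and B's payoffs gives −3q + 4 = q + 2 ⇒ q = 1/2.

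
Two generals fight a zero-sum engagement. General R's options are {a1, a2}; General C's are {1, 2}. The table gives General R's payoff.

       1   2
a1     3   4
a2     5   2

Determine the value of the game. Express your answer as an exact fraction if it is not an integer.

7/2

Row minima: a1 → 3, a2 → 2; maximin = 3.
Column maxima: 1 → 5, 2 → 4; minimax = 4.
3 ≠ 4, so there is no saddle point; optimal play is mixed.
Let General R play a1 with probability p. Expected payoff against 1: 3p + 5(1−p) = −2p + 5; against 2: 4p + 2(1−p) = 2p + 2.
Setting these equal: −2p + 5 = 2p + 2 ⇒ −4p = -3 ⇒ p = 3/4, and the value is (-2)·(3/4) + 5 = 7/2.
For General C: with q = P(1), equating a1's and a2's payoffs gives −q + 4 = 3q + 2 ⇒ q = 1/2.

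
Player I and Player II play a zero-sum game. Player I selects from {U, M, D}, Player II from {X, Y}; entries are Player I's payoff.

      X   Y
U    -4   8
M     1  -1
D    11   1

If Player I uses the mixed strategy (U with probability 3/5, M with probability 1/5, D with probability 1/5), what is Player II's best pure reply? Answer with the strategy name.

X

If Player II plays X, Player I's expected payoff is (3/5)·(-4) + (1/5)·1 + (1/5)·11 = 0.
If Player II plays Y, Player I's expected payoff is (3/5)·8 + (1/5)·(-1) + (1/5)·1 = 24/5.
Player II minimizes Player I's payoff; the smallest is 0, so the best response is X.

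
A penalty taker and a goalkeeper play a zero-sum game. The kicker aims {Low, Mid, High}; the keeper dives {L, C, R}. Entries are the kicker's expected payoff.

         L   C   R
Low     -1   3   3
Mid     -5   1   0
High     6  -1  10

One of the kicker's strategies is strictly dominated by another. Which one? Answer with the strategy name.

Low gives a strictly higher payoff than Mid against every column: -1 > -5, 3 > 1, 3 > 0.
So Mid is strictly dominated and the kicker never plays it.

Mid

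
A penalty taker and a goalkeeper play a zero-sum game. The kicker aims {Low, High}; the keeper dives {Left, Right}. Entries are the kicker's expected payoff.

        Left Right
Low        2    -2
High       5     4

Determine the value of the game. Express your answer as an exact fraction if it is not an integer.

Row minima: Low → -2, High → 4; maximin = 4.
Column maxima: Left → 5, Right → 4; minimax = 4.
Since maximin = minimax = 4, there is a saddle point and the value is 4.

4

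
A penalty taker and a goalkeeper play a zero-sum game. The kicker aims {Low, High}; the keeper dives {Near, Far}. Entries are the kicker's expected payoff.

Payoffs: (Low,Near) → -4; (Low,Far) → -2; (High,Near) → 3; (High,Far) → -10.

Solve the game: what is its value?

-46/15

Row minima: Low → -4, High → -10; maximin = -4.
Column maxima: Near → 3, Far → -2; minimax = -2.
-4 ≠ -2, so there is no saddle point; optimal play is mixed.
Let the kicker play Low with probability p. Expected payoff against Near: (-4)p + 3(1−p) = −7p + 3; against Far: (-2)p + (-10)(1−p) = 8p − 10.
Setting these equal: −7p + 3 = 8p − 10 ⇒ −15p = -13 ⇒ p = 13/15, and the value is (-7)·(13/15) + 3 = -46/15.
For the keeper: with q = P(Near), equating Low's and High's payoffs gives −2q − 2 = 13q − 10 ⇒ q = 8/15.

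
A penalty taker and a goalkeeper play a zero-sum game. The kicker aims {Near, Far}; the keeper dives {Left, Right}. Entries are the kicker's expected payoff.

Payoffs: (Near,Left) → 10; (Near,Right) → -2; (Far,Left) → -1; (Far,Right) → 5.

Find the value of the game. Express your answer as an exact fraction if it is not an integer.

Row minima: Near → -2, Far → -1; maximin = -1.
Column maxima: Left → 10, Right → 5; minimax = 5.
-1 ≠ 5, so there is no saddle point; optimal play is mixed.
Let the kicker play Near with probability p. Expected payoff against Left: 10p + (-1)(1−p) = 11p − 1; against Right: (-2)p + 5(1−p) = −7p + 5.
Setting these equal: 11p − 1 = −7p + 5 ⇒ 18p = 6 ⇒ p = 1/3, and the value is (11)·(1/3) − 1 = 8/3.
For the keeper: with q = P(Left), equating Near's and Far's payoffs gives 12q − 2 = −6q + 5 ⇒ q = 7/18.

8/3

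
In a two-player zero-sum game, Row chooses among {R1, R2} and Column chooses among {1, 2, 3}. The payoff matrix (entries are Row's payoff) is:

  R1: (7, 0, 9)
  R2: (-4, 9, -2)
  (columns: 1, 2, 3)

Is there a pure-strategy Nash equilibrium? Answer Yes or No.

Row minima: R1 → 0, R2 → -4; maximin = 0.
Column maxima: 1 → 7, 2 → 9, 3 → 9; minimax = 7.
0 ≠ 7, so no pure-strategy equilibrium exists.

No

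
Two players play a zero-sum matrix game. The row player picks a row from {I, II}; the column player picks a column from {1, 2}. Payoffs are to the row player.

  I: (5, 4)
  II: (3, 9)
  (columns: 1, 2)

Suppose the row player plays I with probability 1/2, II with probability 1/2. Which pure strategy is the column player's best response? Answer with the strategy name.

If the column player plays 1, the row player's expected payoff is (1/2)·5 + (1/2)·3 = 4.
If the column player plays 2, the row player's expected payoff is (1/2)·4 + (1/2)·9 = 13/2.
The column player minimizes the row player's payoff; the smallest is 4, so the best response is 1.

1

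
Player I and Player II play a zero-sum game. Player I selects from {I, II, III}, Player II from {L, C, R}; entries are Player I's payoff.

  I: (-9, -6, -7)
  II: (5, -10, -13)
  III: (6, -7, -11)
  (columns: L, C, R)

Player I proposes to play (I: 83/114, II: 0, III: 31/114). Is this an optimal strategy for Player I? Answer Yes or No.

Against L this mix gives (83/114)·(-9) + (31/114)·6 = -187/38.
Against C this mix gives (83/114)·(-6) + (31/114)·(-7) = -715/114.
Against R this mix gives (83/114)·(-7) + (31/114)·(-11) = -461/57.
Player II will play R, holding Player I to -461/57. Shifting weight toward the row that does better against R would raise this floor (the equalizing mix achieves -141/19 against both R and L), so the proposed strategy is not optimal.

No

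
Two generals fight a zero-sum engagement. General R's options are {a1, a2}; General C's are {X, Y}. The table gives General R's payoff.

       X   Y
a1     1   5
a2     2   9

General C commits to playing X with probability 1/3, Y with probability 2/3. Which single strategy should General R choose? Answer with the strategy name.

Expected payoff of a1: (1/3)·1 + (2/3)·5 = 11/3.
Expected payoff of a2: (1/3)·2 + (2/3)·9 = 20/3.
The largest is 20/3, so General R's best response is a2.

a2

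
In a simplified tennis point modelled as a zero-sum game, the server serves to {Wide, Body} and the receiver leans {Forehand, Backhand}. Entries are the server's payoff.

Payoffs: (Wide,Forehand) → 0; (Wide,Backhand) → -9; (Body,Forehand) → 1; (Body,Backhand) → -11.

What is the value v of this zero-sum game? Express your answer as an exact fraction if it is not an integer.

-9

Row minima: Wide → -9, Body → -11; maximin = -9.
Column maxima: Forehand → 1, Backhand → -9; minimax = -9.
Since maximin = minimax = -9, there is a saddle point and the value is -9.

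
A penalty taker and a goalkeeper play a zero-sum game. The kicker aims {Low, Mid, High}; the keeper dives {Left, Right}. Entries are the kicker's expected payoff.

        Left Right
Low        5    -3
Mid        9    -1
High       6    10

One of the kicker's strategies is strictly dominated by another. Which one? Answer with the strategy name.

Low

Mid gives a strictly higher payoff than Low against every column: 9 > 5, -1 > -3.
So Low is strictly dominated and the kicker never plays it.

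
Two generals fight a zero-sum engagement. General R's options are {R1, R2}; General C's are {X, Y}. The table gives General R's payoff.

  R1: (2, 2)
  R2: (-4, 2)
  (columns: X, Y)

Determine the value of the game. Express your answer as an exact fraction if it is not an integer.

Row minima: R1 → 2, R2 → -4; maximin = 2.
Column maxima: X → 2, Y → 2; minimax = 2.
Since maximin = minimax = 2, there is a saddle point and the value is 2.

2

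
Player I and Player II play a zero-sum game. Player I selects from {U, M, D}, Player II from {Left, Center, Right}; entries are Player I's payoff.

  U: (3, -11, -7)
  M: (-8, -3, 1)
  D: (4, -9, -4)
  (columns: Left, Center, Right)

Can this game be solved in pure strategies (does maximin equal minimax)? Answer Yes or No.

No

Row minima: U → -11, M → -8, D → -9; maximin = -8.
Column maxima: Left → 4, Center → -3, Right → 1; minimax = -3.
-8 ≠ -3, so no pure-strategy equilibrium exists.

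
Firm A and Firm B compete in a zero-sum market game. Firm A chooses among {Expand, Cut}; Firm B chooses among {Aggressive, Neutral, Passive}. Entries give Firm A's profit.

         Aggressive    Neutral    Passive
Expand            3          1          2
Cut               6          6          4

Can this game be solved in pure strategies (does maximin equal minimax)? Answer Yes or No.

Yes

Row minima: Expand → 1, Cut → 4; maximin = 4.
Column maxima: Aggressive → 6, Neutral → 6, Passive → 4; minimax = 4.
maximin = minimax = 4, so a saddle point exists.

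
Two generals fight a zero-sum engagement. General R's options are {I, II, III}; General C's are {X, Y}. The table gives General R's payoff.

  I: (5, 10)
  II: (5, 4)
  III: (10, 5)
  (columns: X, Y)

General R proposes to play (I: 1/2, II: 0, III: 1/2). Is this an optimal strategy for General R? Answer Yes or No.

Against X this mix gives (1/2)·5 + (1/2)·10 = 15/2.
Against Y this mix gives (1/2)·10 + (1/2)·5 = 15/2.
All of General C's active replies (X, Y) yield 15/2, and no column does worse for General R. The mix makes General C indifferent and guarantees 15/2, so it is optimal.

Yes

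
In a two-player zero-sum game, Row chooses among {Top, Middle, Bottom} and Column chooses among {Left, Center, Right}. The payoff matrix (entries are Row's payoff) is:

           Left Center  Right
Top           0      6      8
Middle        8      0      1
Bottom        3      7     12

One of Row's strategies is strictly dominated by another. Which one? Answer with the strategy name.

Top

Bottom gives a strictly higher payoff than Top against every column: 3 > 0, 7 > 6, 12 > 8.
So Top is strictly dominated and Row never plays it.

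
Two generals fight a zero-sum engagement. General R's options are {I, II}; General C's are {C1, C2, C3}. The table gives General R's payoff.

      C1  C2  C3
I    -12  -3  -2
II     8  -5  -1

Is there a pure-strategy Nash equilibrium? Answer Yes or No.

No

Row minima: I → -12, II → -5; maximin = -5.
Column maxima: C1 → 8, C2 → -3, C3 → -1; minimax = -3.
-5 ≠ -3, so no pure-strategy equilibrium exists.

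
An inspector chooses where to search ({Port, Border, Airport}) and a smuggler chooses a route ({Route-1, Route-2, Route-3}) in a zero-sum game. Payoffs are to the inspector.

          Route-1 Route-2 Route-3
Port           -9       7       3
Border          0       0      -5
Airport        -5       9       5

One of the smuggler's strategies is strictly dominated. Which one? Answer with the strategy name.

Route-3 holds the inspector's payoff strictly below Route-2 in every row: 3 < 7, -5 < 0, 5 < 9.
So Route-2 is strictly dominated for the smuggler.

Route-2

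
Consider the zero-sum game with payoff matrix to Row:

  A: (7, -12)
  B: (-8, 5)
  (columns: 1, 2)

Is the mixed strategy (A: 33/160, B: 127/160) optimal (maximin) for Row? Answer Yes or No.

No

Against 1 this mix gives (33/160)·7 + (127/160)·(-8) = -157/32.
Against 2 this mix gives (33/160)·(-12) + (127/160)·5 = 239/160.
Column will play 1, holding Row to -157/32. Shifting weight toward the row that does better against 1 would raise this floor (the equalizing mix achieves -61/32 against both 1 and 2), so the proposed strategy is not optimal.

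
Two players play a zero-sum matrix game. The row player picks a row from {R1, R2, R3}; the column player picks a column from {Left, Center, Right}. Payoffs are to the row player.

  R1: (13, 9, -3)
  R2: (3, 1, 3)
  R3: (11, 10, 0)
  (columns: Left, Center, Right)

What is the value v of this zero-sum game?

Row minima: R1 → -3, R2 → 1, R3 → 0; maximin = 1.
Column maxima: Left → 13, Center → 10, Right → 3; minimax = 3.
1 ≠ 3, so there is no saddle point; optimal play is mixed.
Left is strictly dominated by Center (it gives the row player strictly more in every row), so the column player never plays it.
With Left eliminated, R1 is strictly dominated by R3 (R3 gives the row player strictly more in every remaining column), so the row player never plays it.
On the remaining 2×2 (R2, R3 vs Center, Right):
Let the row player play R2 with probability p. Expected payoff against Center: 1p + 10(1−p) = −9p + 10; against Right: 3p + 0(1−p) = 3p.
Setting these equal: −9p + 10 = 3p ⇒ −12p = -10 ⇒ p = 5/6, and the value is (-9)·(5/6) + 10 = 5/2.
For the column player: with q = P(Center), equating R2's and R3's payoffs gives −2q + 3 = 10q ⇒ q = 1/4.

5/2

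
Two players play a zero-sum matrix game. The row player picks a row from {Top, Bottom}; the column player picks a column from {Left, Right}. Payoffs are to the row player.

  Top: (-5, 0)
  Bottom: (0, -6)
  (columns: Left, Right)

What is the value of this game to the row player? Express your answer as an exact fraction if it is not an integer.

Row minima: Top → -5, Bottom → -6; maximin = -5.
Column maxima: Left → 0, Right → 0; minimax = 0.
-5 ≠ 0, so there is no saddle point; optimal play is mixed.
Let the row player play Top with probability p. Expected payoff against Left: (-5)p + 0(1−p) = −5p; against Right: 0p + (-6)(1−p) = 6p − 6.
Setting these equal: −5p = 6p − 6 ⇒ −11p = -6 ⇒ p = 6/11, and the value is (-5)·(6/11) = -30/11.
For the column player: with q = P(Left), equating Top's and Bottom's payoffs gives −5q = 6q − 6 ⇒ q = 6/11.

-30/11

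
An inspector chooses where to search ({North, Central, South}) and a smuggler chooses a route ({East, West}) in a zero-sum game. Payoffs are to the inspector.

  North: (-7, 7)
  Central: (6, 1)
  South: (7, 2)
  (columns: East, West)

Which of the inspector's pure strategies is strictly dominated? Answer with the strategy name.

Central

South gives a strictly higher payoff than Central against every column: 7 > 6, 2 > 1.
So Central is strictly dominated and the inspector never plays it.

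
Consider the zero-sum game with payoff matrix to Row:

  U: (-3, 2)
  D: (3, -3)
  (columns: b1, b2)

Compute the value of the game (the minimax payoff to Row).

-3/11

Row minima: U → -3, D → -3; maximin = -3.
Column maxima: b1 → 3, b2 → 2; minimax = 2.
-3 ≠ 2, so there is no saddle point; optimal play is mixed.
Let Row play U with probability p. Expected payoff against b1: (-3)p + 3(1−p) = −6p + 3; against b2: 2p + (-3)(1−p) = 5p − 3.
Setting these equal: −6p + 3 = 5p − 3 ⇒ −11p = -6 ⇒ p = 6/11, and the value is (-6)·(6/11) + 3 = -3/11.
For Column: with q = P(b1), equating U's and D's payoffs gives −5q + 2 = 6q − 3 ⇒ q = 5/11.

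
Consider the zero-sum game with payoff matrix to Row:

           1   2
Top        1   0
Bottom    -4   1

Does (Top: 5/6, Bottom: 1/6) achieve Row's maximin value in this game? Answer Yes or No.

Against 1 this mix gives (5/6)·1 + (1/6)·(-4) = 1/6.
Against 2 this mix gives (5/6)·0 + (1/6)·1 = 1/6.
All of Column's active replies (1, 2) yield 1/6, and no column does worse for Row. The mix makes Column indifferent and guarantees 1/6, so it is optimal.

Yes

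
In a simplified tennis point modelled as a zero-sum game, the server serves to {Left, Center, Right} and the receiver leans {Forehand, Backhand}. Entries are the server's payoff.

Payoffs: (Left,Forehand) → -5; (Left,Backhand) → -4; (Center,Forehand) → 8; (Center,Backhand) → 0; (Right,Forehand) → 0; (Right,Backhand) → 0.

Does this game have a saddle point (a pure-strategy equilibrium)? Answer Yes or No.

Row minima: Left → -5, Center → 0, Right → 0; maximin = 0.
Column maxima: Forehand → 8, Backhand → 0; minimax = 0.
maximin = minimax = 0, so a saddle point exists.

Yes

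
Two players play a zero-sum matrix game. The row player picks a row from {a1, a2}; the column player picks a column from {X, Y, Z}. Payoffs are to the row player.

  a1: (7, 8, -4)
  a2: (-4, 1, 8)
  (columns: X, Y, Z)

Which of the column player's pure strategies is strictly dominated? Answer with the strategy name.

Y

X holds the row player's payoff strictly below Y in every row: 7 < 8, -4 < 1.
So Y is strictly dominated for the column player.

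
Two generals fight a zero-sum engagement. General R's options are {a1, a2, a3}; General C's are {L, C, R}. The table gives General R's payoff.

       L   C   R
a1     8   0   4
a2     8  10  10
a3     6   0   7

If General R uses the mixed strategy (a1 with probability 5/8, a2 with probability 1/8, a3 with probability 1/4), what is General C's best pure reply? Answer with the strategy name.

C

If General C plays L, General R's expected payoff is (5/8)·8 + (1/8)·8 + (1/4)·6 = 15/2.
If General C plays C, General R's expected payoff is (5/8)·0 + (1/8)·10 + (1/4)·0 = 5/4.
If General C plays R, General R's expected payoff is (5/8)·4 + (1/8)·10 + (1/4)·7 = 11/2.
General C minimizes General R's payoff; the smallest is 5/4, so the best response is C.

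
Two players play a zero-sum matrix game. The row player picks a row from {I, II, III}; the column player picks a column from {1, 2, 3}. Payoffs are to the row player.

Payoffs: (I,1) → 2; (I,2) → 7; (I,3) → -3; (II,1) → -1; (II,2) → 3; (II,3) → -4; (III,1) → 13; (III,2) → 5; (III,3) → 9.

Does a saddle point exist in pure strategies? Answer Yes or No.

Row minima: I → -3, II → -4, III → 5; maximin = 5.
Column maxima: 1 → 13, 2 → 7, 3 → 9; minimax = 7.
5 ≠ 7, so no pure-strategy equilibrium exists.

No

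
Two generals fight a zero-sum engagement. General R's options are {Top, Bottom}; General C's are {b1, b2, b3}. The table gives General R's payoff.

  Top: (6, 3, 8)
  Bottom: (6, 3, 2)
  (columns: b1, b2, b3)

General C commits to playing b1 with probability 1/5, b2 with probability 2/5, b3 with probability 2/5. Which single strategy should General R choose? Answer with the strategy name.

Top

Expected payoff of Top: (1/5)·6 + (2/5)·3 + (2/5)·8 = 28/5.
Expected payoff of Bottom: (1/5)·6 + (2/5)·3 + (2/5)·2 = 16/5.
The largest is 28/5, so General R's best response is Top.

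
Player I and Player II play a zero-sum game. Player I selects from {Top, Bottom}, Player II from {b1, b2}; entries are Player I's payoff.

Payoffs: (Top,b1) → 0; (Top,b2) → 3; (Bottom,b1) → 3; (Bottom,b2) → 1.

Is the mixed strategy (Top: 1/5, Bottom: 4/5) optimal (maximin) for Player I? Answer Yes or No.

No

Against b1 this mix gives (1/5)·0 + (4/5)·3 = 12/5.
Against b2 this mix gives (1/5)·3 + (4/5)·1 = 7/5.
Player II will play b2, holding Player I to 7/5. Shifting weight toward the row that does better against b2 would raise this floor (the equalizing mix achieves 9/5 against both b2 and b1), so the proposed strategy is not optimal.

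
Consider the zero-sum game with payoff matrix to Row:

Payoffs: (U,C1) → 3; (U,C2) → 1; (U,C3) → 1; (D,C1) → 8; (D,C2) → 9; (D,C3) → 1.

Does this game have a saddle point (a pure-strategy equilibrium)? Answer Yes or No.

Yes

Row minima: U → 1, D → 1; maximin = 1.
Column maxima: C1 → 8, C2 → 9, C3 → 1; minimax = 1.
maximin = minimax = 1, so a saddle point exists.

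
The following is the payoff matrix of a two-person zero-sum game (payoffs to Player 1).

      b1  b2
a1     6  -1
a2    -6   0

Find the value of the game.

Row minima: a1 → -1, a2 → -6; maximin = -1.
Column maxima: b1 → 6, b2 → 0; minimax = 0.
-1 ≠ 0, so there is no saddle point; optimal play is mixed.
Let Player 1 play a1 with probability p. Expected payoff against b1: 6p + (-6)(1−p) = 12p − 6; against b2: (-1)p + 0(1−p) = −p.
Setting these equal: 12p − 6 = −p ⇒ 13p = 6 ⇒ p = 6/13, and the value is (12)·(6/13) − 6 = -6/13.
For Player 2: with q = P(b1), equating a1's and a2's payoffs gives 7q − 1 = −6q ⇒ q = 1/13.

-6/13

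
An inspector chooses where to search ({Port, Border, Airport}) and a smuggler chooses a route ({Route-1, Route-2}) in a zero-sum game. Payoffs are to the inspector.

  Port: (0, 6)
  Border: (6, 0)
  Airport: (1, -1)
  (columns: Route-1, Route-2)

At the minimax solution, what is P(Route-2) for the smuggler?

1/2

Row minima: Port → 0, Border → 0, Airport → -1; maximin = 0.
Column maxima: Route-1 → 6, Route-2 → 6; minimax = 6.
0 ≠ 6, so there is no saddle point; optimal play is mixed.
Airport is strictly dominated by Border, so the inspector never plays it.
On the remaining 2×2 (Port, Border vs Route-1, Route-2):
Let the inspector play Port with probability p. Expected payoff against Route-1: 0p + 6(1−p) = −6p + 6; against Route-2: 6p + 0(1−p) = 6p.
Setting these equal: −6p + 6 = 6p ⇒ −12p = -6 ⇒ p = 1/2, and the value is (-6)·(1/2) + 6 = 3.
For the smuggler: with q = P(Route-1), equating Port's and Border's payoffs gives −6q + 6 = 6q ⇒ q = 1/2.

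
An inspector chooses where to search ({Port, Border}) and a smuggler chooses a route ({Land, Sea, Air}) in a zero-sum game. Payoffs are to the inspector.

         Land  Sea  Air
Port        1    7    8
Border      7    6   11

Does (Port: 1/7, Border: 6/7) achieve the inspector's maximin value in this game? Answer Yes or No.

Yes

Against Land this mix gives (1/7)·1 + (6/7)·7 = 43/7.
Against Sea this mix gives (1/7)·7 + (6/7)·6 = 43/7.
Against Air this mix gives (1/7)·8 + (6/7)·11 = 74/7.
All of the smuggler's active replies (Land, Sea) yield 43/7, and no column does worse for the inspector. The mix makes the smuggler indifferent and guarantees 43/7, so it is optimal.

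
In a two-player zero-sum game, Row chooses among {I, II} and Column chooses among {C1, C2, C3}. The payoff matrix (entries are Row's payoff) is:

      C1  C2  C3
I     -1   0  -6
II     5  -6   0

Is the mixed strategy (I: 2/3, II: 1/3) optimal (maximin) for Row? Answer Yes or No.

No

Against C1 this mix gives (2/3)·(-1) + (1/3)·5 = 1.
Against C2 this mix gives (2/3)·0 + (1/3)·(-6) = -2.
Against C3 this mix gives (2/3)·(-6) + (1/3)·0 = -4.
Column will play C3, holding Row to -4. Shifting weight toward the row that does better against C3 would raise this floor (the equalizing mix achieves -3 against both C3 and C2), so the proposed strategy is not optimal.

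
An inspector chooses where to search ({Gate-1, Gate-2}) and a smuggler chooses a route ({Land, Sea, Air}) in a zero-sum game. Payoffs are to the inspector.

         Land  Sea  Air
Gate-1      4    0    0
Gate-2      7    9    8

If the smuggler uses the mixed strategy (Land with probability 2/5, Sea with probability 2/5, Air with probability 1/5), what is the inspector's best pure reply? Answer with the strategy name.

Gate-2

Expected payoff of Gate-1: (2/5)·4 + (2/5)·0 + (1/5)·0 = 8/5.
Expected payoff of Gate-2: (2/5)·7 + (2/5)·9 + (1/5)·8 = 8.
The largest is 8, so the inspector's best response is Gate-2.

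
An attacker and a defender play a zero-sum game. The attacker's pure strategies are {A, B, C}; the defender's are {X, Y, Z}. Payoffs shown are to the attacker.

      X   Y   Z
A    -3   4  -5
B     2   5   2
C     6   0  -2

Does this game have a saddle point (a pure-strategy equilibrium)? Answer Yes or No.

Row minima: A → -5, B → 2, C → -2; maximin = 2.
Column maxima: X → 6, Y → 5, Z → 2; minimax = 2.
maximin = minimax = 2, so a saddle point exists.

Yes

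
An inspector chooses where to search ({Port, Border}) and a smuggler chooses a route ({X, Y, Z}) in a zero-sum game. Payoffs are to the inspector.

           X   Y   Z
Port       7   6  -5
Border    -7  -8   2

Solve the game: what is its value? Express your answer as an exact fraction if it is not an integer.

-4/3

Row minima: Port → -5, Border → -8; maximin = -5.
Column maxima: X → 7, Y → 6, Z → 2; minimax = 2.
-5 ≠ 2, so there is no saddle point; optimal play is mixed.
X is strictly dominated by Y (it gives the inspector strictly more in every row), so the smuggler never plays it.
On the remaining 2×2 (Port, Border vs Y, Z):
Let the inspector play Port with probability p. Expected payoff against Y: 6p + (-8)(1−p) = 14p − 8; against Z: (-5)p + 2(1−p) = −7p + 2.
Setting these equal: 14p − 8 = −7p + 2 ⇒ 21p = 10 ⇒ p = 10/21, and the value is (14)·(10/21) − 8 = -4/3.
For the smuggler: with q = P(Y), equating Port's and Border's payoffs gives 11q − 5 = −10q + 2 ⇒ q = 1/3.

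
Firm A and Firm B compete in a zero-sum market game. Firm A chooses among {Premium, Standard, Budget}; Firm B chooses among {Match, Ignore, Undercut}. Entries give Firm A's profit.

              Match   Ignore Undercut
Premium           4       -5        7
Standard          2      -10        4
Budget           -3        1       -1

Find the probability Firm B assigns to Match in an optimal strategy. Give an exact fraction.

6/13

Row minima: Premium → -5, Standard → -10, Budget → -3; maximin = -3.
Column maxima: Match → 4, Ignore → 1, Undercut → 7; minimax = 1.
-3 ≠ 1, so there is no saddle point; optimal play is mixed.
Standard is strictly dominated by Premium, so Firm A never plays it.
Undercut is strictly dominated by Match (it gives Firm A strictly more in every row), so Firm B never plays it.
On the remaining 2×2 (Premium, Budget vs Match, Ignore):
Let Firm A play Premium with probability p. Expected payoff against Match: 4p + (-3)(1−p) = 7p − 3; against Ignore: (-5)p + 1(1−p) = −6p + 1.
Setting these equal: 7p − 3 = −6p + 1 ⇒ 13p = 4 ⇒ p = 4/13, and the value is (7)·(4/13) − 3 = -11/13.
For Firm B: with q = P(Match), equating Premium's and Budget's payoffs gives 9q − 5 = −4q + 1 ⇒ q = 6/13.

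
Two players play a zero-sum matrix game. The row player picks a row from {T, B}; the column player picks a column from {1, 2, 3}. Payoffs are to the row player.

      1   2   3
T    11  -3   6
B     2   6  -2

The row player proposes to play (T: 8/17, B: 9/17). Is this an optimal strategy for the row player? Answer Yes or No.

Against 1 this mix gives (8/17)·11 + (9/17)·2 = 106/17.
Against 2 this mix gives (8/17)·(-3) + (9/17)·6 = 30/17.
Against 3 this mix gives (8/17)·6 + (9/17)·(-2) = 30/17.
All of the column player's active replies (2, 3) yield 30/17, and no column does worse for the row player. The mix makes the column player indifferent and guarantees 30/17, so it is optimal.

Yes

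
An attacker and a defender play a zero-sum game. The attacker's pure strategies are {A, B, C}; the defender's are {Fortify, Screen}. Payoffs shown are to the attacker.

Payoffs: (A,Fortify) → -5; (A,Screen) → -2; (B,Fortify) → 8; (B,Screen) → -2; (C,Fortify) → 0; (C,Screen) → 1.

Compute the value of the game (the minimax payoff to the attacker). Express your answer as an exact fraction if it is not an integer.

8/11

Row minima: A → -5, B → -2, C → 0; maximin = 0.
Column maxima: Fortify → 8, Screen → 1; minimax = 1.
0 ≠ 1, so there is no saddle point; optimal play is mixed.
A is strictly dominated by C, so the attacker never plays it.
On the remaining 2×2 (B, C vs Fortify, Screen):
Let the attacker play B with probability p. Expected payoff against Fortify: 8p + 0(1−p) = 8p; against Screen: (-2)p + 1(1−p) = −3p + 1.
Setting these equal: 8p = −3p + 1 ⇒ 11p = 1 ⇒ p = 1/11, and the value is (8)·(1/11) = 8/11.
For the defender: with q = P(Fortify), equating B's and C's payoffs gives 10q − 2 = −q + 1 ⇒ q = 3/11.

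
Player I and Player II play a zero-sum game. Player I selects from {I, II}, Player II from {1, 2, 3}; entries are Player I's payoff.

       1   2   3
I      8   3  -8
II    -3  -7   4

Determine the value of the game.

-2

Row minima: I → -8, II → -7; maximin = -7.
Column maxima: 1 → 8, 2 → 3, 3 → 4; minimax = 3.
-7 ≠ 3, so there is no saddle point; optimal play is mixed.
1 is strictly dominated by 2 (it gives Player I strictly more in every row), so Player II never plays it.
On the remaining 2×2 (I, II vs 2, 3):
Let Player I play I with probability p. Expected payoff against 2: 3p + (-7)(1−p) = 10p − 7; against 3: (-8)p + 4(1−p) = −12p + 4.
Setting these equal: 10p − 7 = −12p + 4 ⇒ 22p = 11 ⇒ p = 1/2, and the value is (10)·(1/2) − 7 = -2.
For Player II: with q = P(2), equating I's and II's payoffs gives 11q − 8 = −11q + 4 ⇒ q = 6/11.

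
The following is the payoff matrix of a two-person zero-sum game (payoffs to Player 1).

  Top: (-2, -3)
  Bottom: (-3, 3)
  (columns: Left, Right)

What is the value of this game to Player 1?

Row minima: Top → -3, Bottom → -3; maximin = -3.
Column maxima: Left → -2, Right → 3; minimax = -2.
-3 ≠ -2, so there is no saddle point; optimal play is mixed.
Let Player 1 play Top with probability p. Expected payoff against Left: (-2)p + (-3)(1−p) = p − 3; against Right: (-3)p + 3(1−p) = −6p + 3.
Setting these equal: p − 3 = −6p + 3 ⇒ 7p = 6 ⇒ p = 6/7, and the value is (1)·(6/7) − 3 = -15/7.
For Player 2: with q = P(Left), equating Top's and Bottom's payoffs gives q − 3 = −6q + 3 ⇒ q = 6/7.

-15/7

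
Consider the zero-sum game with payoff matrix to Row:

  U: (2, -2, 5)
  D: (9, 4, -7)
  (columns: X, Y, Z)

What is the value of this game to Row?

1/3

Row minima: U → -2, D → -7; maximin = -2.
Column maxima: X → 9, Y → 4, Z → 5; minimax = 4.
-2 ≠ 4, so there is no saddle point; optimal play is mixed.
X is strictly dominated by Y (it gives Row strictly more in every row), so Column never plays it.
On the remaining 2×2 (U, D vs Y, Z):
Let Row play U with probability p. Expected payoff against Y: (-2)p + 4(1−p) = −6p + 4; against Z: 5p + (-7)(1−p) = 12p − 7.
Setting these equal: −6p + 4 = 12p − 7 ⇒ −18p = -11 ⇒ p = 11/18, and the value is (-6)·(11/18) + 4 = 1/3.
For Column: with q = P(Y), equating U's and D's payoffs gives −7q + 5 = 11q − 7 ⇒ q = 2/3.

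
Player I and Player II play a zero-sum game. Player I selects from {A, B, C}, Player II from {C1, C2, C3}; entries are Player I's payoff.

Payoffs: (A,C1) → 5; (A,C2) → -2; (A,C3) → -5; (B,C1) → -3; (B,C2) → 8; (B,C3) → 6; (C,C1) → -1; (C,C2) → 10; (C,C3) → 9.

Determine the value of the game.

Row minima: A → -5, B → -3, C → -1; maximin = -1.
Column maxima: C1 → 5, C2 → 10, C3 → 9; minimax = 5.
-1 ≠ 5, so there is no saddle point; optimal play is mixed.
B is strictly dominated by C, so Player I never plays it.
C2 is strictly dominated by C3 (it gives Player I strictly more in every row), so Player II never plays it.
On the remaining 2×2 (A, C vs C1, C3):
Let Player I play A with probability p. Expected payoff against C1: 5p + (-1)(1−p) = 6p − 1; against C3: (-5)p + 9(1−p) = −14p + 9.
Setting these equal: 6p − 1 = −14p + 9 ⇒ 20p = 10 ⇒ p = 1/2, and the value is (6)·(1/2) − 1 = 2.
For Player II: with q = P(C1), equating A's and C's payoffs gives 10q − 5 = −10q + 9 ⇒ q = 7/10.

2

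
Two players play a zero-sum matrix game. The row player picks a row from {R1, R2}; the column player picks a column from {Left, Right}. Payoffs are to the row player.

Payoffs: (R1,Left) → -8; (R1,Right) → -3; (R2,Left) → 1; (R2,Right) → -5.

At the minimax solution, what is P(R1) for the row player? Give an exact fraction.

Row minima: R1 → -8, R2 → -5; maximin = -5.
Column maxima: Left → 1, Right → -3; minimax = -3.
-5 ≠ -3, so there is no saddle point; optimal play is mixed.
Let the row player play R1 with probability p. Expected payoff against Left: (-8)p + 1(1−p) = −9p + 1; against Right: (-3)p + (-5)(1−p) = 2p − 5.
Setting these equal: −9p + 1 = 2p − 5 ⇒ −11p = -6 ⇒ p = 6/11, and the value is (-9)·(6/11) + 1 = -43/11.
For the column player: with q = P(Left), equating R1's and R2's payoffs gives −5q − 3 = 6q − 5 ⇒ q = 2/11.

6/11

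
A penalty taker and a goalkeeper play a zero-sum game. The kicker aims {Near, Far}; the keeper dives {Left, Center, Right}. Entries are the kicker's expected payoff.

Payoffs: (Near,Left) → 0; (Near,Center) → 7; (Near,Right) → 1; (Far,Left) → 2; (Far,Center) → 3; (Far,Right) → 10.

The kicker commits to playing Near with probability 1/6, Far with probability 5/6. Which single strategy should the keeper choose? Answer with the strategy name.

If the keeper plays Left, the kicker's expected payoff is (1/6)·0 + (5/6)·2 = 5/3.
If the keeper plays Center, the kicker's expected payoff is (1/6)·7 + (5/6)·3 = 11/3.
If the keeper plays Right, the kicker's expected payoff is (1/6)·1 + (5/6)·10 = 17/2.
The keeper minimizes the kicker's payoff; the smallest is 5/3, so the best response is Left.

Left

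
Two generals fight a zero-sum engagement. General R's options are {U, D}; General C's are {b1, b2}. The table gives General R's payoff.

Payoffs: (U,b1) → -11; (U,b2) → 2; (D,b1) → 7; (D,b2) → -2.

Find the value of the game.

Row minima: U → -11, D → -2; maximin = -2.
Column maxima: b1 → 7, b2 → 2; minimax = 2.
-2 ≠ 2, so there is no saddle point; optimal play is mixed.
Let General R play U with probability p. Expected payoff against b1: (-11)p + 7(1−p) = −18p + 7; against b2: 2p + (-2)(1−p) = 4p − 2.
Setting these equal: −18p + 7 = 4p − 2 ⇒ −22p = -9 ⇒ p = 9/22, and the value is (-18)·(9/22) + 7 = -4/11.
For General C: with q = P(b1), equating U's and D's payoffs gives −13q + 2 = 9q − 2 ⇒ q = 2/11.

-4/11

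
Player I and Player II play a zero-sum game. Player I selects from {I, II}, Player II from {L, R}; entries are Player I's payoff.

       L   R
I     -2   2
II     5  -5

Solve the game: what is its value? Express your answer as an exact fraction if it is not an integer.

0

Row minima: I → -2, II → -5; maximin = -2.
Column maxima: L → 5, R → 2; minimax = 2.
-2 ≠ 2, so there is no saddle point; optimal play is mixed.
Let Player I play I with probability p. Expected payoff against L: (-2)p + 5(1−p) = −7p + 5; against R: 2p + (-5)(1−p) = 7p − 5.
Setting these equal: −7p + 5 = 7p − 5 ⇒ −14p = -10 ⇒ p = 5/7, and the value is (-7)·(5/7) + 5 = 0.
For Player II: with q = P(L), equating I's and II's payoffs gives −4q + 2 = 10q − 5 ⇒ q = 1/2.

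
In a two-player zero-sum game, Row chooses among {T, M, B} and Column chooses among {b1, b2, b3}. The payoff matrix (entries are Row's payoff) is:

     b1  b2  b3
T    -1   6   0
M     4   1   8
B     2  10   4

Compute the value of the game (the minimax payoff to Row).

38/11

Row minima: T → -1, M → 1, B → 2; maximin = 2.
Column maxima: b1 → 4, b2 → 10, b3 → 8; minimax = 4.
2 ≠ 4, so there is no saddle point; optimal play is mixed.
T is strictly dominated by B, so Row never plays it.
b3 is strictly dominated by b1 (it gives Row strictly more in every row), so Column never plays it.
On the remaining 2×2 (M, B vs b1, b2):
Let Row play M with probability p. Expected payoff against b1: 4p + 2(1−p) = 2p + 2; against b2: 1p + 10(1−p) = −9p + 10.
Setting these equal: 2p + 2 = −9p + 10 ⇒ 11p = 8 ⇒ p = 8/11, and the value is (2)·(8/11) + 2 = 38/11.
For Column: with q = P(b1), equating M's and B's payoffs gives 3q + 1 = −8q + 10 ⇒ q = 9/11.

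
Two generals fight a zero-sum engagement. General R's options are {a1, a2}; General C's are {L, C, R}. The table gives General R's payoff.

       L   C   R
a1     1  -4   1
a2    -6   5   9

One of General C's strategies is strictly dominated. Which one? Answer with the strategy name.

R

C holds General R's payoff strictly below R in every row: -4 < 1, 5 < 9.
So R is strictly dominated for General C.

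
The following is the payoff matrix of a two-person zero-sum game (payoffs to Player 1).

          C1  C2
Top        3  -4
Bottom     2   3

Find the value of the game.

17/8

Row minima: Top → -4, Bottom → 2; maximin = 2.
Column maxima: C1 → 3, C2 → 3; minimax = 3.
2 ≠ 3, so there is no saddle point; optimal play is mixed.
Let Player 1 play Top with probability p. Expected payoff against C1: 3p + 2(1−p) = p + 2; against C2: (-4)p + 3(1−p) = −7p + 3.
Setting these equal: p + 2 = −7p + 3 ⇒ 8p = 1 ⇒ p = 1/8, and the value is (1)·(1/8) + 2 = 17/8.
For Player 2: with q = P(C1), equating Top's and Bottom's payoffs gives 7q − 4 = −q + 3 ⇒ q = 7/8.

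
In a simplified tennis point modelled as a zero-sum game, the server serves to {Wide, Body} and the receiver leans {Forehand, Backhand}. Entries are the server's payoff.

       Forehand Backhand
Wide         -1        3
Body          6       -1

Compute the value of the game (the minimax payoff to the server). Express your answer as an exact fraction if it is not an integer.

Row minima: Wide → -1, Body → -1; maximin = -1.
Column maxima: Forehand → 6, Backhand → 3; minimax = 3.
-1 ≠ 3, so there is no saddle point; optimal play is mixed.
Let the server play Wide with probability p. Expected payoff against Forehand: (-1)p + 6(1−p) = −7p + 6; against Backhand: 3p + (-1)(1−p) = 4p − 1.
Setting these equal: −7p + 6 = 4p − 1 ⇒ −11p = -7 ⇒ p = 7/11, and the value is (-7)·(7/11) + 6 = 17/11.
For the receiver: with q = P(Forehand), equating Wide's and Body's payoffs gives −4q + 3 = 7q − 1 ⇒ q = 4/11.

17/11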